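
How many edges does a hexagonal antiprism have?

24

An antiprism on an n-gon has two n-gon caps and 2n triangles: V = 2·6 = 12, E = 4·6 = 24, F = 2·6 + 2 = 14.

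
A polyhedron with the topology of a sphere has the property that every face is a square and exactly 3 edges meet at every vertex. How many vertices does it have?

8

Each face has 4 edges and each edge borders two faces, so 2E = 4F.
Each vertex has degree 3, so 3V = 2E and hence V = 4F/3.
Euler: V − E + F = 2 ⇒ (4F/3) − (4F/2) + F = 2.
Multiply by 6: (8 − 12 + 6)F = 12, i.e. 2F = 12.
So F = 6, E = 4·6/2 = 12, V = 4·6/3 = 8.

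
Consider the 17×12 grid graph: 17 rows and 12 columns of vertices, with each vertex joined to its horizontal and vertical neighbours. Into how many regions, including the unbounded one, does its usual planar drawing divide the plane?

177

The grid has V = 17·12 = 204 vertices and E = 17·11 + 12·16 = 379 edges.
F = 2 − V + E = 2 − 204 + 379 = 177.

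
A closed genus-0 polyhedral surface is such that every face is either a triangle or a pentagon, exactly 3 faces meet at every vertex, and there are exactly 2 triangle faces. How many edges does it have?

18

Let x be the number of pentagons; then F = 2 + x.
Edge–face incidences: 2E = 3·2 + 5·x = 6 + 5x.
Every vertex has degree 3, so 3V = 2E.
Euler: V − E + F = 2 ⇒ (2E)/3 − E + (2 + x) = 2.
Multiply by 6: 2·(2E) − 3·(2E) + 6·(2 + x) = 12, i.e. 12 + 6x − (6 + 5x) = 12.
Collecting terms: x + 6 = 12, so x = 6.
Then 2E = 6 + 5·6 = 36, so E = 18, V = 2E/3 = 12, F = 2 + 6 = 8.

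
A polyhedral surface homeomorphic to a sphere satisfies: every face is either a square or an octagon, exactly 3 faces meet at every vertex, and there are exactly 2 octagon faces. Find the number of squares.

8

Let x be the number of squares; then F = 2 + x.
Edge–face incidences: 2E = 8·2 + 4·x = 16 + 4x.
Every vertex has degree 3, so 3V = 2E.
Euler: V − E + F = 2 ⇒ (2E)/3 − E + (2 + x) = 2.
Multiply by 6: 2·(2E) − 3·(2E) + 6·(2 + x) = 12, i.e. 12 + 6x − (16 + 4x) = 12.
Collecting terms: 2x − 4 = 12, so 2x = 16, so x = 8.
Then 2E = 16 + 4·8 = 48, so E = 24, V = 2E/3 = 16, F = 2 + 8 = 10.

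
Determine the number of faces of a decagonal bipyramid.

A bipyramid over an n-gon has 2n triangular faces and n + 2 vertices: V = 10 + 2 = 12, E = 3·10 = 30, F = 2·10 = 20.

20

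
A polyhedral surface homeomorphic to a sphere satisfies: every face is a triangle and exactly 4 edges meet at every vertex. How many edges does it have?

12

Each face has 3 edges and each edge borders two faces, so 2E = 3F.
Each vertex has degree 4, so 4V = 2E and hence V = 3F/4.
Euler: V − E + F = 2 ⇒ (3F/4) − (3F/2) + F = 2.
Multiply by 8: (6 − 12 + 8)F = 16, i.e. 2F = 16.
So F = 8, E = 3·8/2 = 12, V = 3·8/4 = 6.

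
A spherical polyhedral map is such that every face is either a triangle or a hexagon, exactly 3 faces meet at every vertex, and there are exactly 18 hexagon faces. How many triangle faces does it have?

4

Let x be the number of triangles; then F = 18 + x.
Edge–face incidences: 2E = 6·18 + 3·x = 108 + 3x.
Every vertex has degree 3, so 3V = 2E.
Euler: V − E + F = 2 ⇒ (2E)/3 − E + (18 + x) = 2.
Multiply by 6: 2·(2E) − 3·(2E) + 6·(18 + x) = 12, i.e. 108 + 6x − (108 + 3x) = 12.
Collecting terms: 3x = 12, so x = 4.
Then 2E = 108 + 3·4 = 120, so E = 60, V = 2E/3 = 40, F = 18 + 4 = 22.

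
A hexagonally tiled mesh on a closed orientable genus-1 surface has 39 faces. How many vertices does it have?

χ = 2 − 2·1 = 0, and every face is a hexagon so 6F = 2E.
E = 6·39/2 = 117. Then V = 0 + E − F = 0 + 117 − 39 = 78.

78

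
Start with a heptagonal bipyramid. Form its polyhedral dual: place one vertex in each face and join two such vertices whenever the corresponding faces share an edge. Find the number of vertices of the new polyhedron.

The base solid has V = 9, E = 21, F = 14.
The dual swaps V and F and preserves E: V′ = F = 14, E′ = E = 21, F′ = V = 9.

14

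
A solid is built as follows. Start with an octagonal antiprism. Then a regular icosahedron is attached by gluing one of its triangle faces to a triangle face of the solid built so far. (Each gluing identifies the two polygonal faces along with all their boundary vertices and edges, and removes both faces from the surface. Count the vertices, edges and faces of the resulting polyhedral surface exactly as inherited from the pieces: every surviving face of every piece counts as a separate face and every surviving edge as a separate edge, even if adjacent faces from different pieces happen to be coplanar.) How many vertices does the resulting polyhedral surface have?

25

An octagonal antiprism: V=16, E=32, F=18.
Attach a regular icosahedron (V=12, E=30, F=20) along a 3-gon: merge 3 vertices and 3 edges, delete both glued faces → V=25, E=59, F=36.
Check: V − E + F = 25 − 59 + 36 = 2.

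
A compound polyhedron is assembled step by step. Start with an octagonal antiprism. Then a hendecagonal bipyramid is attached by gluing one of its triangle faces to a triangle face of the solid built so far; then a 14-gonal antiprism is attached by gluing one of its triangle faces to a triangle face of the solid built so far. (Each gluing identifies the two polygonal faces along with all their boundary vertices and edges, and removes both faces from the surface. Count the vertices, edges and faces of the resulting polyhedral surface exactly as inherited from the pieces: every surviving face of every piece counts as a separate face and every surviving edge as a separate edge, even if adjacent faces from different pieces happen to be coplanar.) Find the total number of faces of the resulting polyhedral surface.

An octagonal antiprism: V=16, E=32, F=18.
Attach a hendecagonal bipyramid (V=13, E=33, F=22) along a 3-gon: merge 3 vertices and 3 edges, delete both glued faces → V=26, E=62, F=38.
Attach a 14-gonal antiprism (V=28, E=56, F=30) along a 3-gon: merge 3 vertices and 3 edges, delete both glued faces → V=51, E=115, F=66.
Check: V − E + F = 51 − 115 + 66 = 2.

66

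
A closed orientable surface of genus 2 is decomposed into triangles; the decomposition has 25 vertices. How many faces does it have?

χ = 2 − 2·2 = -2, and every face is a triangle so 3F = 2E.
V − E + F = -2 with E = 3F/2 gives 25 − (3/2 − 1)·F = -2, so F = 54 and E = 81.

54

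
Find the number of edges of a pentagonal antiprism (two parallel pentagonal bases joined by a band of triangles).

An antiprism on an n-gon has two n-gon caps and 2n triangles: V = 2·5 = 10, E = 4·5 = 20, F = 2·5 + 2 = 12.

20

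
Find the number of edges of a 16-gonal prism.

48

A prism on an n-gon has two n-gon bases and n rectangular sides: V = 2·16 = 32, E = 3·16 = 48, F = 16 + 2 = 18.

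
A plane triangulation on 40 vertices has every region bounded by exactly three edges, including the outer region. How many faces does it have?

76

In a plane triangulation 3F = 2E and V − E + F = 2, so F = 2V − 4 = 2·40 − 4 = 76.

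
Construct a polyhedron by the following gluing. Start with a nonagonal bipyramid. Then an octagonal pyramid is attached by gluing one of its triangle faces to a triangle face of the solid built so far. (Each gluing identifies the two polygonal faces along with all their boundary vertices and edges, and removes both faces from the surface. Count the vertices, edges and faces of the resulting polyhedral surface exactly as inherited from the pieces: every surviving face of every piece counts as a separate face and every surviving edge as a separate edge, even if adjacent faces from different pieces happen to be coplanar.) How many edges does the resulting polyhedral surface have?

A nonagonal bipyramid: V=11, E=27, F=18.
Attach an octagonal pyramid (V=9, E=16, F=9) along a 3-gon: merge 3 vertices and 3 edges, delete both glued faces → V=17, E=40, F=25.
Check: V − E + F = 17 − 40 + 25 = 2.

40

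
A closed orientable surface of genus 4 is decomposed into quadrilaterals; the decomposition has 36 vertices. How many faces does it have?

42

χ = 2 − 2·4 = -6, and every face is a square so 4F = 2E.
V − E + F = -6 with E = 4F/2 gives 36 − (4/2 − 1)·F = -6, so F = 42 and E = 84.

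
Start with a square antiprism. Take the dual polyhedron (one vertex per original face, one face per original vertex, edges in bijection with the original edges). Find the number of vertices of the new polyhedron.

The base solid has V = 8, E = 16, F = 10.
The dual swaps V and F and preserves E: V′ = F = 10, E′ = E = 16, F′ = V = 8.

10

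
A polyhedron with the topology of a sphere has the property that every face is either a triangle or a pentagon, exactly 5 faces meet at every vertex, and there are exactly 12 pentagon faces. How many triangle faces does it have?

Let x be the number of triangles; then F = 12 + x.
Edge–face incidences: 2E = 5·12 + 3·x = 60 + 3x.
Every vertex has degree 5, so 5V = 2E.
Euler: V − E + F = 2 ⇒ (2E)/5 − E + (12 + x) = 2.
Multiply by 10: 2·(2E) − 5·(2E) + 10·(12 + x) = 20, i.e. 120 + 10x − 3·(60 + 3x) = 20.
Collecting terms: x − 60 = 20, so x = 80.
Then 2E = 60 + 3·80 = 300, so E = 150, V = 2E/5 = 60, F = 12 + 80 = 92.

80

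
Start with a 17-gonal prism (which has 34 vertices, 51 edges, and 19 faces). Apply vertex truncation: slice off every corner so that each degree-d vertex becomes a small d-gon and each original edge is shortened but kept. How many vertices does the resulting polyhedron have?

102

Truncation replaces each original edge-end by a new vertex, so V′ = 2E = 102.
Each original edge survives, and each old vertex of degree d contributes d new edges; summing degrees gives Σd = 2E, so E′ = E + 2E = 3E = 153.
Each original face survives and each original vertex becomes one new face: F′ = F + V = 53.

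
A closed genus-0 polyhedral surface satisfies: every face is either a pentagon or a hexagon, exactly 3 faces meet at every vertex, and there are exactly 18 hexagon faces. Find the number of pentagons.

Let x be the number of pentagons; then F = 18 + x.
Edge–face incidences: 2E = 6·18 + 5·x = 108 + 5x.
Every vertex has degree 3, so 3V = 2E.
Euler: V − E + F = 2 ⇒ (2E)/3 − E + (18 + x) = 2.
Multiply by 6: 2·(2E) − 3·(2E) + 6·(18 + x) = 12, i.e. 108 + 6x − (108 + 5x) = 12.
Collecting terms: x = 12.
Then 2E = 108 + 5·12 = 168, so E = 84, V = 2E/3 = 56, F = 18 + 12 = 30.

12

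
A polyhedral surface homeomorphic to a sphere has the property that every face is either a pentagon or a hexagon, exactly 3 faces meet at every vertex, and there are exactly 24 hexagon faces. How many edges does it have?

Let x be the number of pentagons; then F = 24 + x.
Edge–face incidences: 2E = 6·24 + 5·x = 144 + 5x.
Every vertex has degree 3, so 3V = 2E.
Euler: V − E + F = 2 ⇒ (2E)/3 − E + (24 + x) = 2.
Multiply by 6: 2·(2E) − 3·(2E) + 6·(24 + x) = 12, i.e. 144 + 6x − (144 + 5x) = 12.
Collecting terms: x = 12.
Then 2E = 144 + 5·12 = 204, so E = 102, V = 2E/3 = 68, F = 24 + 12 = 36.

102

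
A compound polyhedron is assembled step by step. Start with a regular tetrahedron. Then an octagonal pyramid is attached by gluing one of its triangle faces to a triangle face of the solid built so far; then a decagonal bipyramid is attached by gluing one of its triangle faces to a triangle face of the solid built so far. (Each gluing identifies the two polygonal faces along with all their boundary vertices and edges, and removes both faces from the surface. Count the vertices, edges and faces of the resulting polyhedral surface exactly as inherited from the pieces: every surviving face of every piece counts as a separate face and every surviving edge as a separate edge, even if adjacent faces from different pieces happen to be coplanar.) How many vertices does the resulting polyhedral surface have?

19

A regular tetrahedron: V=4, E=6, F=4.
Attach an octagonal pyramid (V=9, E=16, F=9) along a 3-gon: merge 3 vertices and 3 edges, delete both glued faces → V=10, E=19, F=11.
Attach a decagonal bipyramid (V=12, E=30, F=20) along a 3-gon: merge 3 vertices and 3 edges, delete both glued faces → V=19, E=46, F=29.
Check: V − E + F = 19 − 46 + 29 = 2.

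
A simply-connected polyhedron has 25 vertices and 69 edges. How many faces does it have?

46

Here V − E + F = 2.
F = 2 − V + E = 2 − 25 + 69 = 46.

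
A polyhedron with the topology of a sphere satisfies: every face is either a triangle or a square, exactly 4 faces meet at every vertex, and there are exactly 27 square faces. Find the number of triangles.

8

Let x be the number of triangles; then F = 27 + x.
Edge–face incidences: 2E = 4·27 + 3·x = 108 + 3x.
Every vertex has degree 4, so 4V = 2E.
Euler: V − E + F = 2 ⇒ (2E)/4 − E + (27 + x) = 2.
Multiply by 8: 2·(2E) − 4·(2E) + 8·(27 + x) = 16, i.e. 216 + 8x − 2·(108 + 3x) = 16.
Collecting terms: 2x = 16, so x = 8.
Then 2E = 108 + 3·8 = 132, so E = 66, V = 2E/4 = 33, F = 27 + 8 = 35.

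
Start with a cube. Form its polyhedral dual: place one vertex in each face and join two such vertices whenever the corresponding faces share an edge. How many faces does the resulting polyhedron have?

The base solid has V = 8, E = 12, F = 6.
The dual swaps V and F and preserves E: V′ = F = 6, E′ = E = 12, F′ = V = 8.

8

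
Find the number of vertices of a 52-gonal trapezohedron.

106

The n-trapezohedron (dual of the n-antiprism) has V = 2·52 + 2 = 106, E = 4·52 = 208, F = 2·52 = 104.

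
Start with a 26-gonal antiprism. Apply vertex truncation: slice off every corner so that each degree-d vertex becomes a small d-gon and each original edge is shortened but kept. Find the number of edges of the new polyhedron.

312

The base solid has V = 52, E = 104, F = 54.
Truncation replaces each original edge-end by a new vertex, so V′ = 2E = 208.
Each original edge survives, and each old vertex of degree d contributes d new edges; summing degrees gives Σd = 2E, so E′ = E + 2E = 3E = 312.
Each original face survives and each original vertex becomes one new face: F′ = F + V = 106.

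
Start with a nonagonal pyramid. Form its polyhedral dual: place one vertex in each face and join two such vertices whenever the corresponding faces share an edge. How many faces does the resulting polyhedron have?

10

The base solid has V = 10, E = 18, F = 10.
The dual swaps V and F and preserves E: V′ = F = 10, E′ = E = 18, F′ = V = 10.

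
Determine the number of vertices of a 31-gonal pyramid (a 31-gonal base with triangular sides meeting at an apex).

A pyramid on an n-gon base has one n-gon and n triangles: V = 31 + 1 = 32, E = 2·31 = 62, F = 31 + 1 = 32.
Check: V − E + F = 32 − 62 + 32 = 2.

32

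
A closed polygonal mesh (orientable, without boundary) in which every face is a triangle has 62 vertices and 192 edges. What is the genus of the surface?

2

Every face is a triangle and each edge borders two faces, so 3F = 2·192, giving F = 128.
χ = V − E + F = 62 − 192 + 128 = -2.
For a closed orientable surface χ = 2 − 2g, so g = (2 − (-2))/2 = 2.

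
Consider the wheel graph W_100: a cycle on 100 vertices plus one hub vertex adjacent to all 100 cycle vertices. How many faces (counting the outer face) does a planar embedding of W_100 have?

W_100 has V = 100 + 1 = 101 vertices and E = 2·100 = 200 edges.
By Euler's formula F = 2 − V + E = 2 − 101 + 200 = 101.

101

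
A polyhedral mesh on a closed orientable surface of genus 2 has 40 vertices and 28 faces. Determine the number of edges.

70

For a closed orientable surface of genus 2, χ = 2 − 2·2 = -2.
E = V + F − (-2) = 40 + 28 − (-2) = 70.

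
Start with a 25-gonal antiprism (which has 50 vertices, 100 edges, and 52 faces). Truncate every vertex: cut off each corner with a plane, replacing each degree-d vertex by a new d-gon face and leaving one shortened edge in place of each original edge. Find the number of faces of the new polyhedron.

Truncation replaces each original edge-end by a new vertex, so V′ = 2E = 200.
Each original edge survives, and each old vertex of degree d contributes d new edges; summing degrees gives Σd = 2E, so E′ = E + 2E = 3E = 300.
Each original face survives and each original vertex becomes one new face: F′ = F + V = 102.

102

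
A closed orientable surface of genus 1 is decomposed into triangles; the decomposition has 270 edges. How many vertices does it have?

χ = 2 − 2·1 = 0, and every face is a triangle so 3F = 2E.
F = 2E/3 = 180. Then V = 0 + E − F = 0 + 270 − 180 = 90.

90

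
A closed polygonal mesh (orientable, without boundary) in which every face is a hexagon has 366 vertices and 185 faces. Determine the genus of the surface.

3

Every face is a hexagon, so 2E = 6·185 = 1110, giving E = 555.
χ = V − E + F = 366 − 555 + 185 = -4.
For a closed orientable surface χ = 2 − 2g, so g = (2 − (-4))/2 = 3.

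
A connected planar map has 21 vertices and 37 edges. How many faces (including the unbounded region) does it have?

18

Euler's formula for a connected plane graph: V − E + F = 2, so F = 2 − 21 + 37 = 18.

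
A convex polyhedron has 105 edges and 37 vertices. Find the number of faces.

70

Here V − E + F = 2.
F = 2 − V + E = 2 − 37 + 105 = 70.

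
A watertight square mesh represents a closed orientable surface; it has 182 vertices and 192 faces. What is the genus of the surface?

6

Every face is a square, so 2E = 4·192 = 768, giving E = 384.
χ = V − E + F = 182 − 384 + 192 = -10.
For a closed orientable surface χ = 2 − 2g, so g = (2 − (-10))/2 = 6.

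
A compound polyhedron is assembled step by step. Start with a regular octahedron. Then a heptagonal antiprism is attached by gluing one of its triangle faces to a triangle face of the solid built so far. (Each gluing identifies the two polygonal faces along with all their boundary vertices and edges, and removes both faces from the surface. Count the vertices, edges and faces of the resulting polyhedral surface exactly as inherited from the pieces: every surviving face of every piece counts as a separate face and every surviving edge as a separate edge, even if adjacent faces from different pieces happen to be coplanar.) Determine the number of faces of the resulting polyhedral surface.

22

A regular octahedron: V=6, E=12, F=8.
Attach a heptagonal antiprism (V=14, E=28, F=16) along a 3-gon: merge 3 vertices and 3 edges, delete both glued faces → V=17, E=37, F=22.
Check: V − E + F = 17 − 37 + 22 = 2.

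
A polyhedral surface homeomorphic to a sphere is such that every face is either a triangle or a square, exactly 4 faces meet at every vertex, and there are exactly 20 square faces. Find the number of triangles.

8

Let x be the number of triangles; then F = 20 + x.
Edge–face incidences: 2E = 4·20 + 3·x = 80 + 3x.
Every vertex has degree 4, so 4V = 2E.
Euler: V − E + F = 2 ⇒ (2E)/4 − E + (20 + x) = 2.
Multiply by 8: 2·(2E) − 4·(2E) + 8·(20 + x) = 16, i.e. 160 + 8x − 2·(80 + 3x) = 16.
Collecting terms: 2x = 16, so x = 8.
Then 2E = 80 + 3·8 = 104, so E = 52, V = 2E/4 = 26, F = 20 + 8 = 28.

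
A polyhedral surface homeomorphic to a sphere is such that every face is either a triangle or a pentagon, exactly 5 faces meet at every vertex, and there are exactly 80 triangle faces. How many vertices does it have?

60

Let x be the number of pentagons; then F = 80 + x.
Edge–face incidences: 2E = 3·80 + 5·x = 240 + 5x.
Every vertex has degree 5, so 5V = 2E.
Euler: V − E + F = 2 ⇒ (2E)/5 − E + (80 + x) = 2.
Multiply by 10: 2·(2E) − 5·(2E) + 10·(80 + x) = 20, i.e. 800 + 10x − 3·(240 + 5x) = 20.
Collecting terms: −5x + 80 = 20, so −5x = −60, so x = 12.
Then 2E = 240 + 5·12 = 300, so E = 150, V = 2E/5 = 60, F = 80 + 12 = 92.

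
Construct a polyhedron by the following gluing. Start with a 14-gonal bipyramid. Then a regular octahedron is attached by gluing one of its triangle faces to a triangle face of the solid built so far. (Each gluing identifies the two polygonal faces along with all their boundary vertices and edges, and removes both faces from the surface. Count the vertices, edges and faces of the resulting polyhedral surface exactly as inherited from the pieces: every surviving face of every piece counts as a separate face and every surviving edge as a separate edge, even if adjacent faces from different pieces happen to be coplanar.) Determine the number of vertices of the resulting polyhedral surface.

19

A 14-gonal bipyramid: V=16, E=42, F=28.
Attach a regular octahedron (V=6, E=12, F=8) along a 3-gon: merge 3 vertices and 3 edges, delete both glued faces → V=19, E=51, F=34.
Check: V − E + F = 19 − 51 + 34 = 2.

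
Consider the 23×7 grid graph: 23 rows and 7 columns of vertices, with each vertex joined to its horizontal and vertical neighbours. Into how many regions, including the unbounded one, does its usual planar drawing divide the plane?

133

The grid has V = 23·7 = 161 vertices and E = 23·6 + 7·22 = 292 edges.
F = 2 − V + E = 2 − 161 + 292 = 133.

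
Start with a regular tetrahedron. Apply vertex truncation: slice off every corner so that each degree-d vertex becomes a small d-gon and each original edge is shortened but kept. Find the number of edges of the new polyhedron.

18

The base solid has V = 4, E = 6, F = 4.
Truncation replaces each original edge-end by a new vertex, so V′ = 2E = 12.
Each original edge survives, and each old vertex of degree d contributes d new edges; summing degrees gives Σd = 2E, so E′ = E + 2E = 3E = 18.
Each original face survives and each original vertex becomes one new face: F′ = F + V = 8.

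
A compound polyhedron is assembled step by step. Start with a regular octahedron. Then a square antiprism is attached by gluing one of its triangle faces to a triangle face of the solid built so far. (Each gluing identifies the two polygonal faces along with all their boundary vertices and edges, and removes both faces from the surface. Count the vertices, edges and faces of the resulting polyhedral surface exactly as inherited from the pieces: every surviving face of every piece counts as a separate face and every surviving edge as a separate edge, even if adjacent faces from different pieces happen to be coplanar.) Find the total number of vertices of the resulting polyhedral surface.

A regular octahedron: V=6, E=12, F=8.
Attach a square antiprism (V=8, E=16, F=10) along a 3-gon: merge 3 vertices and 3 edges, delete both glued faces → V=11, E=25, F=16.
Check: V − E + F = 11 − 25 + 16 = 2.

11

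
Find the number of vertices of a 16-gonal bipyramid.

18

A bipyramid over an n-gon has 2n triangular faces and n + 2 vertices: V = 16 + 2 = 18, E = 3·16 = 48, F = 2·16 = 32.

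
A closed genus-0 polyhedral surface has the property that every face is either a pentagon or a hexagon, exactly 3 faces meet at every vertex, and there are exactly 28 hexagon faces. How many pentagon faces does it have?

12

Let x be the number of pentagons; then F = 28 + x.
Edge–face incidences: 2E = 6·28 + 5·x = 168 + 5x.
Every vertex has degree 3, so 3V = 2E.
Euler: V − E + F = 2 ⇒ (2E)/3 − E + (28 + x) = 2.
Multiply by 6: 2·(2E) − 3·(2E) + 6·(28 + x) = 12, i.e. 168 + 6x − (168 + 5x) = 12.
Collecting terms: x = 12.
Then 2E = 168 + 5·12 = 228, so E = 114, V = 2E/3 = 76, F = 28 + 12 = 40.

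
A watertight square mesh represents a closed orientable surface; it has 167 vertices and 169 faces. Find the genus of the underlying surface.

Every face is a square, so 2E = 4·169 = 676, giving E = 338.
χ = V − E + F = 167 − 338 + 169 = -2.
For a closed orientable surface χ = 2 − 2g, so g = (2 − (-2))/2 = 2.

2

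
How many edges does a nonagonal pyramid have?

A pyramid on an n-gon base has one n-gon and n triangles: V = 9 + 1 = 10, E = 2·9 = 18, F = 9 + 1 = 10.
Check: V − E + F = 10 − 18 + 10 = 2.

18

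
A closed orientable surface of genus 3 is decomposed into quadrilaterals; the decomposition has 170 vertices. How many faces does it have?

174

χ = 2 − 2·3 = -4, and every face is a square so 4F = 2E.
V − E + F = -4 with E = 4F/2 gives 170 − (4/2 − 1)·F = -4, so F = 174 and E = 348.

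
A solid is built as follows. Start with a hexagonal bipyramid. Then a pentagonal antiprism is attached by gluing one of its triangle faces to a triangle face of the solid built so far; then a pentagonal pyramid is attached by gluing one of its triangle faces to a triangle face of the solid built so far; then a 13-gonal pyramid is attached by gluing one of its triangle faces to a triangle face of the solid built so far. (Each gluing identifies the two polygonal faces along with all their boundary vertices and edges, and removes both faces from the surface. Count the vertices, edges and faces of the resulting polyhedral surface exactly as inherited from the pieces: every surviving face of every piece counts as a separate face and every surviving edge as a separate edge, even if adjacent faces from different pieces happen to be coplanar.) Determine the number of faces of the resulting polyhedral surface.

38

A hexagonal bipyramid: V=8, E=18, F=12.
Attach a pentagonal antiprism (V=10, E=20, F=12) along a 3-gon: merge 3 vertices and 3 edges, delete both glued faces → V=15, E=35, F=22.
Attach a pentagonal pyramid (V=6, E=10, F=6) along a 3-gon: merge 3 vertices and 3 edges, delete both glued faces → V=18, E=42, F=26.
Attach a 13-gonal pyramid (V=14, E=26, F=14) along a 3-gon: merge 3 vertices and 3 edges, delete both glued faces → V=29, E=65, F=38.
Check: V − E + F = 29 − 65 + 38 = 2.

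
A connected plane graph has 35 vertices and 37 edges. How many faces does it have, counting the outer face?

4

Euler's formula for a connected plane graph: V − E + F = 2, so F = 2 − 35 + 37 = 4.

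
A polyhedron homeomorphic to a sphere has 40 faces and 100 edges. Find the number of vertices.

62

Here V − E + F = 2.
V = 2 + E − F = 2 + 100 − 40 = 62.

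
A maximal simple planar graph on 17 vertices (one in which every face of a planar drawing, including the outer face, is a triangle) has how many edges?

45

In a plane triangulation 3F = 2E and V − E + F = 2, so E = 3V − 6 = 3·17 − 6 = 45.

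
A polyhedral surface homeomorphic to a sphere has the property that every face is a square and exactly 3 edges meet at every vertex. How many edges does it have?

Each face has 4 edges and each edge borders two faces, so 2E = 4F.
Each vertex has degree 3, so 3V = 2E and hence V = 4F/3.
Euler: V − E + F = 2 ⇒ (4F/3) − (4F/2) + F = 2.
Multiply by 6: (8 − 12 + 6)F = 12, i.e. 2F = 12.
So F = 6, E = 4·6/2 = 12, V = 4·6/3 = 8.

12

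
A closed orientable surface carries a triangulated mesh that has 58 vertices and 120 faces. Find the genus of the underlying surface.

Every face is a triangle, so 2E = 3·120 = 360, giving E = 180.
χ = V − E + F = 58 − 180 + 120 = -2.
For a closed orientable surface χ = 2 − 2g, so g = (2 − (-2))/2 = 2.

2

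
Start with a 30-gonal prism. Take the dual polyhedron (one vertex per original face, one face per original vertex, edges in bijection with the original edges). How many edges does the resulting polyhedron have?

90

The base solid has V = 60, E = 90, F = 32.
The dual swaps V and F and preserves E: V′ = F = 32, E′ = E = 90, F′ = V = 60.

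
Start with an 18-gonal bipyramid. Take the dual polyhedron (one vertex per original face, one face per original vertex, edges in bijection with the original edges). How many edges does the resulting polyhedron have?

The base solid has V = 20, E = 54, F = 36.
The dual swaps V and F and preserves E: V′ = F = 36, E′ = E = 54, F′ = V = 20.

54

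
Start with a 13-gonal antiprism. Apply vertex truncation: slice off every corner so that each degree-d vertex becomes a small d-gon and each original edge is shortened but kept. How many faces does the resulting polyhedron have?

The base solid has V = 26, E = 52, F = 28.
Truncation replaces each original edge-end by a new vertex, so V′ = 2E = 104.
Each original edge survives, and each old vertex of degree d contributes d new edges; summing degrees gives Σd = 2E, so E′ = E + 2E = 3E = 156.
Each original face survives and each original vertex becomes one new face: F′ = F + V = 54.

54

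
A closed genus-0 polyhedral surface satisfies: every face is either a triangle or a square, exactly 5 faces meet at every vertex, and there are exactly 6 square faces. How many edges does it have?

60

Let x be the number of triangles; then F = 6 + x.
Edge–face incidences: 2E = 4·6 + 3·x = 24 + 3x.
Every vertex has degree 5, so 5V = 2E.
Euler: V − E + F = 2 ⇒ (2E)/5 − E + (6 + x) = 2.
Multiply by 10: 2·(2E) − 5·(2E) + 10·(6 + x) = 20, i.e. 60 + 10x − 3·(24 + 3x) = 20.
Collecting terms: x − 12 = 20, so x = 32.
Then 2E = 24 + 3·32 = 120, so E = 60, V = 2E/5 = 24, F = 6 + 32 = 38.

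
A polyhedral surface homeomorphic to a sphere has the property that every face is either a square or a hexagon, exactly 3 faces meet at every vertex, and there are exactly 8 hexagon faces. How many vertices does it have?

24

Let x be the number of squares; then F = 8 + x.
Edge–face incidences: 2E = 6·8 + 4·x = 48 + 4x.
Every vertex has degree 3, so 3V = 2E.
Euler: V − E + F = 2 ⇒ (2E)/3 − E + (8 + x) = 2.
Multiply by 6: 2·(2E) − 3·(2E) + 6·(8 + x) = 12, i.e. 48 + 6x − (48 + 4x) = 12.
Collecting terms: 2x = 12, so x = 6.
Then 2E = 48 + 4·6 = 72, so E = 36, V = 2E/3 = 24, F = 8 + 6 = 14.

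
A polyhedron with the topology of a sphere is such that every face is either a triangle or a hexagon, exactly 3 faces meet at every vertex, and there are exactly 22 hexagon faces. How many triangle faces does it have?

Let x be the number of triangles; then F = 22 + x.
Edge–face incidences: 2E = 6·22 + 3·x = 132 + 3x.
Every vertex has degree 3, so 3V = 2E.
Euler: V − E + F = 2 ⇒ (2E)/3 − E + (22 + x) = 2.
Multiply by 6: 2·(2E) − 3·(2E) + 6·(22 + x) = 12, i.e. 132 + 6x − (132 + 3x) = 12.
Collecting terms: 3x = 12, so x = 4.
Then 2E = 132 + 3·4 = 144, so E = 72, V = 2E/3 = 48, F = 22 + 4 = 26.

4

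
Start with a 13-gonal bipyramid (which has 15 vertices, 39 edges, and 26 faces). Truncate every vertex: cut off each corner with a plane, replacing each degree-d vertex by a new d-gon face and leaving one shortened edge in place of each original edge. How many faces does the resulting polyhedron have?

Truncation replaces each original edge-end by a new vertex, so V′ = 2E = 78.
Each original edge survives, and each old vertex of degree d contributes d new edges; summing degrees gives Σd = 2E, so E′ = E + 2E = 3E = 117.
Each original face survives and each original vertex becomes one new face: F′ = F + V = 41.

41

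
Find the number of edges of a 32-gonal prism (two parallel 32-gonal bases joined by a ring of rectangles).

A prism on an n-gon has two n-gon bases and n rectangular sides: V = 2·32 = 64, E = 3·32 = 96, F = 32 + 2 = 34.

96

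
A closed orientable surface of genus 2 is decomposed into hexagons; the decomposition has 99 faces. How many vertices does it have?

χ = 2 − 2·2 = -2, and every face is a hexagon so 6F = 2E.
E = 6·99/2 = 297. Then V = -2 + E − F = -2 + 297 − 99 = 196.

196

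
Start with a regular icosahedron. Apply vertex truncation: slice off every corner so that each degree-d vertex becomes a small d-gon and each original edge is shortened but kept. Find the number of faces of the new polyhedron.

32

The base solid has V = 12, E = 30, F = 20.
Truncation replaces each original edge-end by a new vertex, so V′ = 2E = 60.
Each original edge survives, and each old vertex of degree d contributes d new edges; summing degrees gives Σd = 2E, so E′ = E + 2E = 3E = 90.
Each original face survives and each original vertex becomes one new face: F′ = F + V = 32.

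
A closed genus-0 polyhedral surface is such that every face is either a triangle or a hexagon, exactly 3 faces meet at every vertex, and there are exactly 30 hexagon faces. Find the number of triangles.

4

Let x be the number of triangles; then F = 30 + x.
Edge–face incidences: 2E = 6·30 + 3·x = 180 + 3x.
Every vertex has degree 3, so 3V = 2E.
Euler: V − E + F = 2 ⇒ (2E)/3 − E + (30 + x) = 2.
Multiply by 6: 2·(2E) − 3·(2E) + 6·(30 + x) = 12, i.e. 180 + 6x − (180 + 3x) = 12.
Collecting terms: 3x = 12, so x = 4.
Then 2E = 180 + 3·4 = 192, so E = 96, V = 2E/3 = 64, F = 30 + 4 = 34.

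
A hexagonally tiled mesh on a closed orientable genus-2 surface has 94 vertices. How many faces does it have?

χ = 2 − 2·2 = -2, and every face is a hexagon so 6F = 2E.
V − E + F = -2 with E = 6F/2 gives 94 − (6/2 − 1)·F = -2, so F = 48 and E = 144.

48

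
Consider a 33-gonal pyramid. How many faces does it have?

A pyramid on an n-gon base has one n-gon and n triangles: V = 33 + 1 = 34, E = 2·33 = 66, F = 33 + 1 = 34.

34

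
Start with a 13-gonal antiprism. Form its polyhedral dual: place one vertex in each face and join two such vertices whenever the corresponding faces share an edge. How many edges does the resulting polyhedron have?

52

The base solid has V = 26, E = 52, F = 28.
The dual swaps V and F and preserves E: V′ = F = 28, E′ = E = 52, F′ = V = 26.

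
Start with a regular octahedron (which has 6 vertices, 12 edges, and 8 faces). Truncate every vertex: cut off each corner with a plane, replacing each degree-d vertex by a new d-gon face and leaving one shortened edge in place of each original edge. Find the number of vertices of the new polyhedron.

24

Truncation replaces each original edge-end by a new vertex, so V′ = 2E = 24.
Each original edge survives, and each old vertex of degree d contributes d new edges; summing degrees gives Σd = 2E, so E′ = E + 2E = 3E = 36.
Each original face survives and each original vertex becomes one new face: F′ = F + V = 14.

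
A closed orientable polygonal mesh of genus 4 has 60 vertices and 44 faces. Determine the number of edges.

For a closed orientable surface of genus 4, χ = 2 − 2·4 = -6.
E = V + F − (-6) = 60 + 44 − (-6) = 110.

110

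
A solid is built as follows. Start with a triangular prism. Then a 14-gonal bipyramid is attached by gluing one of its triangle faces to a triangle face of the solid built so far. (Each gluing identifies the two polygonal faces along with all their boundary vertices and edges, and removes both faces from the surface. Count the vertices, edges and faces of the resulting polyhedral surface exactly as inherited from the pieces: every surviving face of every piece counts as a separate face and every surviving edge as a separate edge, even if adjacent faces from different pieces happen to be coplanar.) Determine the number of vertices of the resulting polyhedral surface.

19

A triangular prism: V=6, E=9, F=5.
Attach a 14-gonal bipyramid (V=16, E=42, F=28) along a 3-gon: merge 3 vertices and 3 edges, delete both glued faces → V=19, E=48, F=31.
Check: V − E + F = 19 − 48 + 31 = 2.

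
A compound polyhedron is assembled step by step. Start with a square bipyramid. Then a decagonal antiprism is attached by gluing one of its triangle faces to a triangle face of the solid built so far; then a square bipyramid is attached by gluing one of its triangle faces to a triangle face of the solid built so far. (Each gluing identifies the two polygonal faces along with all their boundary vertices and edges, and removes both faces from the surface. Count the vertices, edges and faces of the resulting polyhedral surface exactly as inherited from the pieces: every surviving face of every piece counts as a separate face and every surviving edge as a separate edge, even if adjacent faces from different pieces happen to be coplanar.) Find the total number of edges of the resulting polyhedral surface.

58

A square bipyramid: V=6, E=12, F=8.
Attach a decagonal antiprism (V=20, E=40, F=22) along a 3-gon: merge 3 vertices and 3 edges, delete both glued faces → V=23, E=49, F=28.
Attach a square bipyramid (V=6, E=12, F=8) along a 3-gon: merge 3 vertices and 3 edges, delete both glued faces → V=26, E=58, F=34.
Check: V − E + F = 26 − 58 + 34 = 2.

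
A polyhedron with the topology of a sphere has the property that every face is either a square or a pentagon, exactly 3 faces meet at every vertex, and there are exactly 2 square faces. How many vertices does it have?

Let x be the number of pentagons; then F = 2 + x.
Edge–face incidences: 2E = 4·2 + 5·x = 8 + 5x.
Every vertex has degree 3, so 3V = 2E.
Euler: V − E + F = 2 ⇒ (2E)/3 − E + (2 + x) = 2.
Multiply by 6: 2·(2E) − 3·(2E) + 6·(2 + x) = 12, i.e. 12 + 6x − (8 + 5x) = 12.
Collecting terms: x + 4 = 12, so x = 8.
Then 2E = 8 + 5·8 = 48, so E = 24, V = 2E/3 = 16, F = 2 + 8 = 10.

16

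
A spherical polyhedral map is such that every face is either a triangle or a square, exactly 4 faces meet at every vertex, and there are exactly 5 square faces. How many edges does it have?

22

Let x be the number of triangles; then F = 5 + x.
Edge–face incidences: 2E = 4·5 + 3·x = 20 + 3x.
Every vertex has degree 4, so 4V = 2E.
Euler: V − E + F = 2 ⇒ (2E)/4 − E + (5 + x) = 2.
Multiply by 8: 2·(2E) − 4·(2E) + 8·(5 + x) = 16, i.e. 40 + 8x − 2·(20 + 3x) = 16.
Collecting terms: 2x = 16, so x = 8.
Then 2E = 20 + 3·8 = 44, so E = 22, V = 2E/4 = 11, F = 5 + 8 = 13.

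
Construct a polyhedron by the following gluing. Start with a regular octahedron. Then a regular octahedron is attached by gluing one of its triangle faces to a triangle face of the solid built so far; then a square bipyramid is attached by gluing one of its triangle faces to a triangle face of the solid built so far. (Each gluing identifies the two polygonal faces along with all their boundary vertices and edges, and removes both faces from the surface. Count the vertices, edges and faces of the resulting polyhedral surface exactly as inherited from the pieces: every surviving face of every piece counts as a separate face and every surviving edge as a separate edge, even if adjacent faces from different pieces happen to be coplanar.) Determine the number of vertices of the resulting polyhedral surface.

12

A regular octahedron: V=6, E=12, F=8.
Attach a regular octahedron (V=6, E=12, F=8) along a 3-gon: merge 3 vertices and 3 edges, delete both glued faces → V=9, E=21, F=14.
Attach a square bipyramid (V=6, E=12, F=8) along a 3-gon: merge 3 vertices and 3 edges, delete both glued faces → V=12, E=30, F=20.
Check: V − E + F = 12 − 30 + 20 = 2.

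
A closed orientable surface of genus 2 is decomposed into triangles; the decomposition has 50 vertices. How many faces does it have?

χ = 2 − 2·2 = -2, and every face is a triangle so 3F = 2E.
V − E + F = -2 with E = 3F/2 gives 50 − (3/2 − 1)·F = -2, so F = 104 and E = 156.

104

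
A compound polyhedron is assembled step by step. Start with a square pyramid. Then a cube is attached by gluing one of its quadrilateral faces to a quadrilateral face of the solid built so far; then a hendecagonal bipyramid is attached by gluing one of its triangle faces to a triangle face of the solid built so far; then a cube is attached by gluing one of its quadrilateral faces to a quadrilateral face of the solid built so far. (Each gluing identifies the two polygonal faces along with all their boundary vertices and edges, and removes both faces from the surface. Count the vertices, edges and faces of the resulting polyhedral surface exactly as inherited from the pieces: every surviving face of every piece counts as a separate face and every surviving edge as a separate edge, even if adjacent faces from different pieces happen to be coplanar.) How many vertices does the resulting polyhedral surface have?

23

A square pyramid: V=5, E=8, F=5.
Attach a cube (V=8, E=12, F=6) along a 4-gon: merge 4 vertices and 4 edges, delete both glued faces → V=9, E=16, F=9.
Attach a hendecagonal bipyramid (V=13, E=33, F=22) along a 3-gon: merge 3 vertices and 3 edges, delete both glued faces → V=19, E=46, F=29.
Attach a cube (V=8, E=12, F=6) along a 4-gon: merge 4 vertices and 4 edges, delete both glued faces → V=23, E=54, F=33.
Check: V − E + F = 23 − 54 + 33 = 2.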